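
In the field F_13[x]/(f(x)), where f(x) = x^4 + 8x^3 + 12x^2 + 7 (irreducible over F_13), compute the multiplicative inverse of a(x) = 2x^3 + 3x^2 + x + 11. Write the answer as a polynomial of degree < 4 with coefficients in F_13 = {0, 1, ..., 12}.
a(x)^(-1) ≡ 3x^3 + 12x^2 + 11x + 8 (mod f(x))

Since f is irreducible over F_13, F_13[x]/(f) is a field and a(x) ≠ 0 has an inverse. Apply the extended Euclidean algorithm to f(x) and a(x) in F_13[x]: f(x) = (7x)·a(x) + (5x^2 + x + 7);  a(x) = (3x)·(5x^2 + x + 7) + (6x + 11);  (5x^2 + x + 7) = (3x + 12)·(6x + 11) + (5). The last nonzero remainder is the constant 5 = gcd(f, a) in F_13. Back-substituting through the division chain expresses 5 = s(x)·a(x) + t(x)·f(x) with s(x) ≡ 2x^3 + 8x^2 + 3x + 1 (mod f), so (2x^3 + 8x^2 + 3x + 1)·a(x) ≡ 5 (mod f). Multiplying by 5^(-1) ≡ 8 in F_13 gives a(x)^(-1) ≡ 8·(2x^3 + 8x^2 + 3x + 1) ≡ 3x^3 + 12x^2 + 11x + 8 (mod f). Check: (2x^3 + 3x^2 + x + 11)·(3x^3 + 12x^2 + 11x + 8) = 6x^6 + 7x^5 + 9x^4 + 3x^3 + 11x^2 + 12x + 10 ≡ 1 (mod x^4 + 8x^3 + 12x^2 + 7).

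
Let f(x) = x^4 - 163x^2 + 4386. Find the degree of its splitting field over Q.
[K : Q] = 4

Solving the quadratic in x^2: x^2 = (163 ± √(163^2 - 4·4386))/2 = (163 ± √9025)/2 = (163 ± 95)/2, giving x^2 = 34 or x^2 = 129. So f(x) = (x^2 - 34)(x^2 - 129) and the roots of f are ±√34, ±√129. Hence the splitting field is K = Q(√34, √129). Since 34 and 129 are distinct squarefree integers > 1, their product 4386 is not a perfect square, so √129 ∉ Q(√34). By the tower law [K:Q] = [Q(√34,√129):Q(√34)] · [Q(√34):Q] = 2 · 2 = 4.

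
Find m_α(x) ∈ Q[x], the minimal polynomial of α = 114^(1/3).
m_α(x) = x^3 - 114

α satisfies α^3 = 114, so x^3 - 114 annihilates α. By the rational root test, a rational root p/q (in lowest terms) of x^3 - 114 would satisfy p^3 = 114 q^3, forcing q = 1 and p^3 = 114; but 114 is not a perfect cube, contradiction. A monic cubic over Q with no rational root is irreducible (any nontrivial factorization would include a linear factor). Hence x^3 - 114 is the minimal polynomial of α, and in particular [Q(α):Q] = 3.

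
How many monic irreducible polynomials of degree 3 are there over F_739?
There are 134527560 monic irreducible polynomials of degree 3 over F_739

Each element of F_{739^3} that lies in no proper subfield is a root of exactly one monic irreducible of degree 3 over F_739, and each such polynomial has 3 distinct roots in F_{739^3}. By Möbius inversion the count is N_739(3) = (1/3) Σ_{d|3} μ(3/d) · 739^d = (1/3)(μ(3)·739^1 + μ(1)·739^3) = 403582680/3 = 134527560.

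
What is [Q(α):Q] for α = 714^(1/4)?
[Q(α):Q] = 4

α is a root of x^4 - 714. By Eisenstein's criterion at the prime p = 2 (which divides the constant term 714 but p^2 = 4 does not, since 714 is squarefree), x^4 - 714 is irreducible over Q. Hence [Q(α):Q] = 4.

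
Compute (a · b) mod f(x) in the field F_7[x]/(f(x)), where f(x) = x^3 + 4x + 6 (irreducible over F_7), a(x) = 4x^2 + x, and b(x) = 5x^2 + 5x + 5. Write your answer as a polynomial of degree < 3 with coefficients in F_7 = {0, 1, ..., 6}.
a · b ≡ x^2 + 2x + 4 (mod f(x))

Multiply in F_7[x]: a(x)·b(x) = (4x^2 + x)·(5x^2 + 5x + 5) = 6x^4 + 4x^3 + 4x^2 + 5x. This has degree ≥ 3, so divide by f(x) over F_7: 6x^4 + 4x^3 + 4x^2 + 5x = (6x + 4)·(x^3 + 4x + 6) + (x^2 + 2x + 4). Hence a·b ≡ x^2 + 2x + 4 (mod f). (F_7[x]/(f) is a field with 7^3 = 343 elements since f is irreducible of degree 3.)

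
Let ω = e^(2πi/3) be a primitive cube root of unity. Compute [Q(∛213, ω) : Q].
[Q(∛213, ω) : Q] = 6

[Q(∛213):Q] = 3 (min poly x^3 - 213, irreducible since 213 is not a perfect cube). [Q(ω):Q] = 2 (min poly x^2 + x + 1). Since Q(∛213) ⊂ R and ω ∉ R, we have ω ∉ Q(∛213), so x^2 + x + 1 remains irreducible over Q(∛213) and [Q(∛213, ω) : Q(∛213)] = 2. By the tower law, [Q(∛213, ω) : Q] = 3 · 2 = 6. (In fact Q(∛213, ω) is the splitting field of x^3 - 213 over Q.)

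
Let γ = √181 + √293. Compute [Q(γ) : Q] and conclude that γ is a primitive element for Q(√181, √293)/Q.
[Q(γ) : Q] = 4 (equivalently, Q(γ) = Q(√181, √293))

Obviously Q(γ) ⊆ Q(√181, √293), and [Q(√181, √293):Q] = 4 (since 181, 293 are distinct squarefree integers > 1 with 53033 not a perfect square). To show equality we compute the minimal polynomial of γ. From γ = √181 + √293: γ^2 = 181 + 2√(53033) + 293 = 474 + 2√(53033), so γ^2 - 474 = 2√(53033); squaring, (γ^2 - 474)^2 = 4·53033, i.e. γ^4 - 948γ^2 + 224676 - 212132 = 0, i.e. γ^4 - 948γ^2 + 12544 = 0. So γ is a root of x^4 - 948x^2 + 12544. This polynomial is irreducible over Q: it has no rational root (each ±√181 ± √293 is irrational), and any factorization into two quadratics over Q would force √(53033) ∈ Q (pairing opposite roots) or √181, √293 ∈ Q (other pairings), all impossible. Hence [Q(γ):Q] = 4 = [Q(√181, √293):Q], so Q(γ) = Q(√181, √293).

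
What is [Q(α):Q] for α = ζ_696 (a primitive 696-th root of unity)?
[Q(α):Q] = 224

The minimal polynomial of ζ_696 over Q is the 696-th cyclotomic polynomial Φ_696(x), which is irreducible over Q and has degree φ(696) = 224. Hence [Q(α):Q] = φ(696) = 224.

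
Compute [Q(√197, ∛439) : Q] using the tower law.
[Q(√197, ∛439) : Q] = 6

Let L = Q(√197, ∛439). Since Q(√197) ⊂ L and [Q(√197):Q] = 2, the tower law gives 2 | [L:Q]. Likewise Q(∛439) ⊂ L with [Q(∛439):Q] = 3 (because 439 is not a perfect cube), so 3 | [L:Q]. As gcd(2,3) = 1, [L:Q] is divisible by 6. Conversely L is generated over Q by √197 and ∛439, so [L:Q] ≤ 2·3 = 6. Therefore [Q(√197, ∛439) : Q] = 6.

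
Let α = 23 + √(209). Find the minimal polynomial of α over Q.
m_α(x) = x^2 - 46x + 320

From α - 23 = √(209), squaring gives (α - 23)^2 = 209, i.e. α^2 - 46α + 529 = 209, so α^2 - 46α + 320 = 0. The discriminant of x^2 - 46x + 320 is (-46)^2 - 4·(320) = 2116 - 1280 = 836, and 4·(209) is not a perfect square in Q since 209 is squarefree and ≠ 1. Hence x^2 - 46x + 320 is irreducible over Q and is the minimal polynomial of α.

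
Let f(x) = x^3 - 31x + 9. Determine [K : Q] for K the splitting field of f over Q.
[K : Q] = 6

By the rational root test, any rational root of the monic integer polynomial f(x) = x^3 - 31x + 9 must be an integer dividing the constant term 9, i.e. one of ±{1, 3, 9}. Evaluating: f(1) = -21, f(-1) = 39, f(3) = -57, f(-3) = 75, f(9) = 459, f(-9) = -441; none is 0, so f has no rational root and is therefore irreducible over Q (a cubic with no linear factor over a field is irreducible). For an irreducible cubic, the Galois group is A_3 or S_3 according as the discriminant disc(f) = -4a^3 - 27b^2 = -4·(-31)^3 - 27·(9)^2 = 116977 is or is not a square in Q. Here disc(f) = 116977 is not a perfect square in Q, so the Galois group of f over Q is not contained in A_3 and must be all of S_3. The splitting field has degree |S_3| = 6 over Q, so [K : Q] = 6.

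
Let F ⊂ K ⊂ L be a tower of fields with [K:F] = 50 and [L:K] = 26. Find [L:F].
[L:F] = 1300

The tower law says that for any tower of field extensions F ⊂ K ⊂ L with finite degrees, [L:F] = [L:K] · [K:F]. Here this gives [L:F] = 26 · 50 = 1300.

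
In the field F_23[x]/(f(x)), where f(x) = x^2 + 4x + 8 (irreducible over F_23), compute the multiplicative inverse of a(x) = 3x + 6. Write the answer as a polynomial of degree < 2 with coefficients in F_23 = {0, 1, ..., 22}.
a(x)^(-1) ≡ 21x + 19 (mod f(x))

Since f is irreducible over F_23, F_23[x]/(f) is a field and a(x) ≠ 0 has an inverse. Apply the extended Euclidean algorithm to f(x) and a(x) in F_23[x]: f(x) = (8x + 16)·a(x) + (4). The last nonzero remainder is the constant 4 = gcd(f, a) in F_23. Back-substituting through the division chain expresses 4 = s(x)·a(x) + t(x)·f(x) with s(x) ≡ 15x + 7 (mod f), so (15x + 7)·a(x) ≡ 4 (mod f). Multiplying by 4^(-1) ≡ 6 in F_23 gives a(x)^(-1) ≡ 6·(15x + 7) ≡ 21x + 19 (mod f). Check: (3x + 6)·(21x + 19) = 17x^2 + 22x + 22 ≡ 1 (mod x^2 + 4x + 8).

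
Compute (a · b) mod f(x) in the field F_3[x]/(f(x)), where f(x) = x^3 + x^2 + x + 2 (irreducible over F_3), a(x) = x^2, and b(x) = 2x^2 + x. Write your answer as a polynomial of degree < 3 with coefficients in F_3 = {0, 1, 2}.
a · b ≡ 2x^2 + 2 (mod f(x))

Multiply in F_3[x]: a(x)·b(x) = (x^2)·(2x^2 + x) = 2x^4 + x^3. This has degree ≥ 3, so divide by f(x) over F_3: 2x^4 + x^3 = (2x + 2)·(x^3 + x^2 + x + 2) + (2x^2 + 2). Hence a·b ≡ 2x^2 + 2 (mod f). (F_3[x]/(f) is a field with 3^3 = 27 elements since f is irreducible of degree 3.)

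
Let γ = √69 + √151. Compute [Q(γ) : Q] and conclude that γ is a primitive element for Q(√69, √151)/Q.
[Q(γ) : Q] = 4 (equivalently, Q(γ) = Q(√69, √151))

Obviously Q(γ) ⊆ Q(√69, √151), and [Q(√69, √151):Q] = 4 (since 69, 151 are distinct squarefree integers > 1 with 10419 not a perfect square). To show equality we compute the minimal polynomial of γ. From γ = √69 + √151: γ^2 = 69 + 2√(10419) + 151 = 220 + 2√(10419), so γ^2 - 220 = 2√(10419); squaring, (γ^2 - 220)^2 = 4·10419, i.e. γ^4 - 440γ^2 + 48400 - 41676 = 0, i.e. γ^4 - 440γ^2 + 6724 = 0. So γ is a root of x^4 - 440x^2 + 6724. This polynomial is irreducible over Q: it has no rational root (each ±√69 ± √151 is irrational), and any factorization into two quadratics over Q would force √(10419) ∈ Q (pairing opposite roots) or √69, √151 ∈ Q (other pairings), all impossible. Hence [Q(γ):Q] = 4 = [Q(√69, √151):Q], so Q(γ) = Q(√69, √151).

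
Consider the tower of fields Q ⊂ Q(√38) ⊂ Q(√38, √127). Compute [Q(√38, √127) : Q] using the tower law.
[Q(√38, √127) : Q] = 4

[Q(√38):Q] = 2 (min poly x^2 - 38, irreducible since 38 is squarefree > 1). For the top step, suppose √127 ∈ Q(√38), say √127 = c + d√38 with c, d ∈ Q. Squaring: 127 = c^2 + 38d^2 + 2cd√38. Since √38 ∉ Q this forces 2cd = 0. If d = 0 then √127 = c ∈ Q, contradicting 127 squarefree > 1. If c = 0 then 127 = 38d^2, so 38·127 = (38d)^2 is a perfect square in Q — but 38·127 = 4826 is not a perfect square (since 38 and 127 are distinct squarefree integers). Contradiction. Hence √127 ∉ Q(√38), so x^2 - 127 stays irreducible over Q(√38) and [Q(√38, √127) : Q(√38)] = 2. By the tower law, [Q(√38, √127) : Q] = 2 · 2 = 4.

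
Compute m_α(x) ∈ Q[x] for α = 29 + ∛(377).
m_α(x) = x^3 - 87x^2 + 2523x - 24766

Set β = α - 29 = ∛(377), so β^3 = 377. Then (α - 29)^3 - 377 = 0, i.e. α is a root of g(x) = (x - 29)^3 - 377 = x^3 - 87x^2 + 2523x - 24766. Since g(x) = h(x - 29) where h(x) = x^3 - 377, and h is irreducible over Q (because 377 is not a perfect cube, so h has no rational root, and a monic cubic with no rational root is irreducible), g is also irreducible (irreducibility is preserved under the substitution x → x - 29). Hence m_α(x) = x^3 - 87x^2 + 2523x - 24766.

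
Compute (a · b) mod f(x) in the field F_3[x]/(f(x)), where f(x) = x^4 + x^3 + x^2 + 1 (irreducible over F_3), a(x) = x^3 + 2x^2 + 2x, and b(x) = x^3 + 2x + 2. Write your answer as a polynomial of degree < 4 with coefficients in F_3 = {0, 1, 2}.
a · b ≡ 2x^2 + 1 (mod f(x))

Multiply in F_3[x]: a(x)·b(x) = (x^3 + 2x^2 + 2x)·(x^3 + 2x + 2) = x^6 + 2x^5 + x^4 + 2x^2 + x. This has degree ≥ 4, so divide by f(x) over F_3: x^6 + 2x^5 + x^4 + 2x^2 + x = (x^2 + x + 2)·(x^4 + x^3 + x^2 + 1) + (2x^2 + 1). Hence a·b ≡ 2x^2 + 1 (mod f). (F_3[x]/(f) is a field with 3^4 = 81 elements since f is irreducible of degree 4.)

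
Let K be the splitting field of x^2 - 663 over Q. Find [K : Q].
[K : Q] = 2

f(x) = x^2 - 663 factors as (x - √663)(x + √663). The splitting field is K = Q(√663). Since 663 is squarefree and > 1, it is not a perfect square, so x^2 - 663 is irreducible over Q and [Q(√663) : Q] = 2. Hence [K : Q] = 2.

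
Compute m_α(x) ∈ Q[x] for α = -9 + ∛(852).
m_α(x) = x^3 + 27x^2 + 243x - 123

Set β = α + 9 = ∛(852), so β^3 = 852. Then (α + 9)^3 - 852 = 0, i.e. α is a root of g(x) = (x + 9)^3 - 852 = x^3 + 27x^2 + 243x - 123. Since g(x) = h(x + 9) where h(x) = x^3 - 852, and h is irreducible over Q (because 852 is not a perfect cube, so h has no rational root, and a monic cubic with no rational root is irreducible), g is also irreducible (irreducibility is preserved under the substitution x → x + 9). Hence m_α(x) = x^3 + 27x^2 + 243x - 123.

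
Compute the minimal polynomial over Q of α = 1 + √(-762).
m_α(x) = x^2 - 2x + 763

From α - 1 = √(-762), squaring gives (α - 1)^2 = -762, i.e. α^2 - 2α + 1 = -762, so α^2 - 2α + 763 = 0. The discriminant of x^2 - 2x + 763 is (-2)^2 - 4·(763) = 4 - 3052 = -3048, and 4·(-762) is not a perfect square in Q since -762 is squarefree and ≠ 1. Hence x^2 - 2x + 763 is irreducible over Q and is the minimal polynomial of α.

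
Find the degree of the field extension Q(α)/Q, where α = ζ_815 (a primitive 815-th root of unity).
[Q(α):Q] = 648

The minimal polynomial of ζ_815 over Q is the 815-th cyclotomic polynomial Φ_815(x), which is irreducible over Q and has degree φ(815) = 648. Hence [Q(α):Q] = φ(815) = 648.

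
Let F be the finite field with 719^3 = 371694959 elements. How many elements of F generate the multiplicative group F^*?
There are φ(371694958) = 184775256 primitive elements

F_q^* is cyclic of order q - 1 = 371694958. A cyclic group of order m has exactly φ(m) generators. Here m = 371694958 = 2 · 359 · 487 · 1063, so the number of primitive elements is φ(371694958) = 184775256.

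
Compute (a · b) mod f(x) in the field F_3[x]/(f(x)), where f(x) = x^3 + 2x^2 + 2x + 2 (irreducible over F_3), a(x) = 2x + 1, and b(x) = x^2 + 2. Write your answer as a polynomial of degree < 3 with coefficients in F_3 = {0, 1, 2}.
a · b ≡ 1 (mod f(x))

Multiply in F_3[x]: a(x)·b(x) = (2x + 1)·(x^2 + 2) = 2x^3 + x^2 + x + 2. This has degree ≥ 3, so divide by f(x) over F_3: 2x^3 + x^2 + x + 2 = (2)·(x^3 + 2x^2 + 2x + 2) + (1). Hence a·b ≡ 1 (mod f). (F_3[x]/(f) is a field with 3^3 = 27 elements since f is irreducible of degree 3.)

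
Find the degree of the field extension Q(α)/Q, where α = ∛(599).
[Q(α):Q] = 3

The minimal polynomial of α is x^3 - 599, irreducible over Q since 599 is not a perfect cube (so x^3 - 599 has no rational root). Hence [Q(α):Q] = deg(m_α) = 3.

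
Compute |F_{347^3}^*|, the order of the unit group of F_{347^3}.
|F_{347^3}^*| = 41781922

F_{347^3} has 347^3 = 41781923 elements; its multiplicative group consists of all nonzero elements, so |F_{347^3}^*| = 41781923 - 1 = 41781922. (It is cyclic since any finite subgroup of the multiplicative group of a field is cyclic.)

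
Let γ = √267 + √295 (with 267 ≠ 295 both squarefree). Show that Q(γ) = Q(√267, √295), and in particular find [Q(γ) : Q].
[Q(γ) : Q] = 4 (equivalently, Q(γ) = Q(√267, √295))

Obviously Q(γ) ⊆ Q(√267, √295), and [Q(√267, √295):Q] = 4 (since 267, 295 are distinct squarefree integers > 1 with 78765 not a perfect square). To show equality we compute the minimal polynomial of γ. From γ = √267 + √295: γ^2 = 267 + 2√(78765) + 295 = 562 + 2√(78765), so γ^2 - 562 = 2√(78765); squaring, (γ^2 - 562)^2 = 4·78765, i.e. γ^4 - 1124γ^2 + 315844 - 315060 = 0, i.e. γ^4 - 1124γ^2 + 784 = 0. So γ is a root of x^4 - 1124x^2 + 784. This polynomial is irreducible over Q: it has no rational root (each ±√267 ± √295 is irrational), and any factorization into two quadratics over Q would force √(78765) ∈ Q (pairing opposite roots) or √267, √295 ∈ Q (other pairings), all impossible. Hence [Q(γ):Q] = 4 = [Q(√267, √295):Q], so Q(γ) = Q(√267, √295).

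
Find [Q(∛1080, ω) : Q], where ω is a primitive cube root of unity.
[Q(∛1080, ω) : Q] = 6

[Q(∛1080):Q] = 3 (min poly x^3 - 1080, irreducible since 1080 is not a perfect cube). [Q(ω):Q] = 2 (min poly x^2 + x + 1). Since Q(∛1080) ⊂ R and ω ∉ R, we have ω ∉ Q(∛1080), so x^2 + x + 1 remains irreducible over Q(∛1080) and [Q(∛1080, ω) : Q(∛1080)] = 2. By the tower law, [Q(∛1080, ω) : Q] = 3 · 2 = 6. (In fact Q(∛1080, ω) is the splitting field of x^3 - 1080 over Q.)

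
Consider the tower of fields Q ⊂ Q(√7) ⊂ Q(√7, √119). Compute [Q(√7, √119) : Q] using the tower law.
[Q(√7, √119) : Q] = 4

[Q(√7):Q] = 2 (min poly x^2 - 7, irreducible since 7 is squarefree > 1). For the top step, suppose √119 ∈ Q(√7), say √119 = c + d√7 with c, d ∈ Q. Squaring: 119 = c^2 + 7d^2 + 2cd√7. Since √7 ∉ Q this forces 2cd = 0. If d = 0 then √119 = c ∈ Q, contradicting 119 squarefree > 1. If c = 0 then 119 = 7d^2, so 7·119 = (7d)^2 is a perfect square in Q — but 7·119 = 833 is not a perfect square (since 7 and 119 are distinct squarefree integers). Contradiction. Hence √119 ∉ Q(√7), so x^2 - 119 stays irreducible over Q(√7) and [Q(√7, √119) : Q(√7)] = 2. By the tower law, [Q(√7, √119) : Q] = 2 · 2 = 4.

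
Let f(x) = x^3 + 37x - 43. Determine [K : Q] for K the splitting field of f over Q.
[K : Q] = 6

By the rational root test, any rational root of the monic integer polynomial f(x) = x^3 + 37x - 43 must be an integer dividing the constant term -43, i.e. one of ±{1, 43}. Evaluating: f(1) = -5, f(-1) = -81, f(43) = 81055, f(-43) = -81141; none is 0, so f has no rational root and is therefore irreducible over Q (a cubic with no linear factor over a field is irreducible). For an irreducible cubic, the Galois group is A_3 or S_3 according as the discriminant disc(f) = -4a^3 - 27b^2 = -4·(37)^3 - 27·(-43)^2 = -252535 is or is not a square in Q. Here disc(f) = -252535 is not a perfect square in Q, so the Galois group of f over Q is not contained in A_3 and must be all of S_3. The splitting field has degree |S_3| = 6 over Q, so [K : Q] = 6.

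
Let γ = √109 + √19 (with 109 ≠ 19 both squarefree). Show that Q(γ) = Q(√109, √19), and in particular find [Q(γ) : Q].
[Q(γ) : Q] = 4 (equivalently, Q(γ) = Q(√109, √19))

Obviously Q(γ) ⊆ Q(√109, √19), and [Q(√109, √19):Q] = 4 (since 109, 19 are distinct squarefree integers > 1 with 2071 not a perfect square). To show equality we compute the minimal polynomial of γ. From γ = √109 + √19: γ^2 = 109 + 2√(2071) + 19 = 128 + 2√(2071), so γ^2 - 128 = 2√(2071); squaring, (γ^2 - 128)^2 = 4·2071, i.e. γ^4 - 256γ^2 + 16384 - 8284 = 0, i.e. γ^4 - 256γ^2 + 8100 = 0. So γ is a root of x^4 - 256x^2 + 8100. This polynomial is irreducible over Q: it has no rational root (each ±√109 ± √19 is irrational), and any factorization into two quadratics over Q would force √(2071) ∈ Q (pairing opposite roots) or √109, √19 ∈ Q (other pairings), all impossible. Hence [Q(γ):Q] = 4 = [Q(√109, √19):Q], so Q(γ) = Q(√109, √19).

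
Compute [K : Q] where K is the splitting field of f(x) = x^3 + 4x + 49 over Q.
[K : Q] = 6

By the rational root test, any rational root of the monic integer polynomial f(x) = x^3 + 4x + 49 must be an integer dividing the constant term 49, i.e. one of ±{1, 7, 49}. Evaluating: f(1) = 54, f(-1) = 44, f(7) = 420, f(-7) = -322, f(49) = 117894, f(-49) = -117796; none is 0, so f has no rational root and is therefore irreducible over Q (a cubic with no linear factor over a field is irreducible). For an irreducible cubic, the Galois group is A_3 or S_3 according as the discriminant disc(f) = -4a^3 - 27b^2 = -4·(4)^3 - 27·(49)^2 = -65083 is or is not a square in Q. Here disc(f) = -65083 is not a perfect square in Q, so the Galois group of f over Q is not contained in A_3 and must be all of S_3. The splitting field has degree |S_3| = 6 over Q, so [K : Q] = 6.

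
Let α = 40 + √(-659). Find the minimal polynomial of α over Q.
m_α(x) = x^2 - 80x + 2259

From α - 40 = √(-659), squaring gives (α - 40)^2 = -659, i.e. α^2 - 80α + 1600 = -659, so α^2 - 80α + 2259 = 0. The discriminant of x^2 - 80x + 2259 is (-80)^2 - 4·(2259) = 6400 - 9036 = -2636, and 4·(-659) is not a perfect square in Q since -659 is squarefree and ≠ 1. Hence x^2 - 80x + 2259 is irreducible over Q and is the minimal polynomial of α.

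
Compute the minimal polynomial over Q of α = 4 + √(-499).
m_α(x) = x^2 - 8x + 515

From α - 4 = √(-499), squaring gives (α - 4)^2 = -499, i.e. α^2 - 8α + 16 = -499, so α^2 - 8α + 515 = 0. The discriminant of x^2 - 8x + 515 is (-8)^2 - 4·(515) = 64 - 2060 = -1996, and 4·(-499) is not a perfect square in Q since -499 is squarefree and ≠ 1. Hence x^2 - 8x + 515 is irreducible over Q and is the minimal polynomial of α.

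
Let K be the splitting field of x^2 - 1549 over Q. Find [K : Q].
[K : Q] = 2

f(x) = x^2 - 1549 factors as (x - √1549)(x + √1549). The splitting field is K = Q(√1549). Since 1549 is squarefree and > 1, it is not a perfect square, so x^2 - 1549 is irreducible over Q and [Q(√1549) : Q] = 2. Hence [K : Q] = 2.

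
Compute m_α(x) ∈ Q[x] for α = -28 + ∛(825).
m_α(x) = x^3 + 84x^2 + 2352x + 21127

Set β = α + 28 = ∛(825), so β^3 = 825. Then (α + 28)^3 - 825 = 0, i.e. α is a root of g(x) = (x + 28)^3 - 825 = x^3 + 84x^2 + 2352x + 21127. Since g(x) = h(x + 28) where h(x) = x^3 - 825, and h is irreducible over Q (because 825 is not a perfect cube, so h has no rational root, and a monic cubic with no rational root is irreducible), g is also irreducible (irreducibility is preserved under the substitution x → x + 28). Hence m_α(x) = x^3 + 84x^2 + 2352x + 21127.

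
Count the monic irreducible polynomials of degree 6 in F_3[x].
There are 116 monic irreducible polynomials of degree 6 over F_3

Each element of F_{3^6} that lies in no proper subfield is a root of exactly one monic irreducible of degree 6 over F_3, and each such polynomial has 6 distinct roots in F_{3^6}. By Möbius inversion the count is N_3(6) = (1/6) Σ_{d|6} μ(6/d) · 3^d = (1/6)(μ(6)·3^1 + μ(3)·3^2 + μ(2)·3^3 + μ(1)·3^6) = 696/6 = 116.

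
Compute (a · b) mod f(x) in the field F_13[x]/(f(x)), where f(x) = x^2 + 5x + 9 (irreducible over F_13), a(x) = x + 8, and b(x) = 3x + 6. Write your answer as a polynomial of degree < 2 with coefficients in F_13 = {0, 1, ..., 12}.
a · b ≡ 2x + 8 (mod f(x))

Multiply in F_13[x]: a(x)·b(x) = (x + 8)·(3x + 6) = 3x^2 + 4x + 9. This has degree ≥ 2, so divide by f(x) over F_13: 3x^2 + 4x + 9 = (3)·(x^2 + 5x + 9) + (2x + 8). Hence a·b ≡ 2x + 8 (mod f). (F_13[x]/(f) is a field with 13^2 = 169 elements since f is irreducible of degree 2.)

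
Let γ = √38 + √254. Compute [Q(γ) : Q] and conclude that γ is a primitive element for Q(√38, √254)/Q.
[Q(γ) : Q] = 4 (equivalently, Q(γ) = Q(√38, √254))

Obviously Q(γ) ⊆ Q(√38, √254), and [Q(√38, √254):Q] = 4 (since 38, 254 are distinct squarefree integers > 1 with 9652 not a perfect square). To show equality we compute the minimal polynomial of γ. From γ = √38 + √254: γ^2 = 38 + 2√(9652) + 254 = 292 + 2√(9652), so γ^2 - 292 = 2√(9652); squaring, (γ^2 - 292)^2 = 4·9652, i.e. γ^4 - 584γ^2 + 85264 - 38608 = 0, i.e. γ^4 - 584γ^2 + 46656 = 0. So γ is a root of x^4 - 584x^2 + 46656. This polynomial is irreducible over Q: it has no rational root (each ±√38 ± √254 is irrational), and any factorization into two quadratics over Q would force √(9652) ∈ Q (pairing opposite roots) or √38, √254 ∈ Q (other pairings), all impossible. Hence [Q(γ):Q] = 4 = [Q(√38, √254):Q], so Q(γ) = Q(√38, √254).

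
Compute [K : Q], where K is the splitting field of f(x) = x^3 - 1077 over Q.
[K : Q] = 6

The roots of x^3 - 1077 are ∛1077, ω∛1077, ω^2∛1077 where ω = e^(2πi/3) is a primitive cube root of unity, so K = Q(∛1077, ω). Now [Q(∛1077):Q] = 3 (since 1077 is not a perfect cube, x^3 - 1077 is irreducible) and [Q(ω):Q] = 2. Both 2 and 3 divide [K:Q], and [K:Q] ≤ 3·2 = 6, so [K:Q] = 6. (Equivalently: Q(∛1077) ⊂ R but ω ∉ R, so [K : Q(∛1077)] = 2.)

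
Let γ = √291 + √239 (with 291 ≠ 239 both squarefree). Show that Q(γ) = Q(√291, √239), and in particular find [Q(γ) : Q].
[Q(γ) : Q] = 4 (equivalently, Q(γ) = Q(√291, √239))

Obviously Q(γ) ⊆ Q(√291, √239), and [Q(√291, √239):Q] = 4 (since 291, 239 are distinct squarefree integers > 1 with 69549 not a perfect square). To show equality we compute the minimal polynomial of γ. From γ = √291 + √239: γ^2 = 291 + 2√(69549) + 239 = 530 + 2√(69549), so γ^2 - 530 = 2√(69549); squaring, (γ^2 - 530)^2 = 4·69549, i.e. γ^4 - 1060γ^2 + 280900 - 278196 = 0, i.e. γ^4 - 1060γ^2 + 2704 = 0. So γ is a root of x^4 - 1060x^2 + 2704. This polynomial is irreducible over Q: it has no rational root (each ±√291 ± √239 is irrational), and any factorization into two quadratics over Q would force √(69549) ∈ Q (pairing opposite roots) or √291, √239 ∈ Q (other pairings), all impossible. Hence [Q(γ):Q] = 4 = [Q(√291, √239):Q], so Q(γ) = Q(√291, √239).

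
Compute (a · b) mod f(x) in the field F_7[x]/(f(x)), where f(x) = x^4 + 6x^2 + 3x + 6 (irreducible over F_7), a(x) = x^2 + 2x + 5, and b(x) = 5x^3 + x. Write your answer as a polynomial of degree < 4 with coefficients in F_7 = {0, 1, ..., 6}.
a · b ≡ 3x^3 + 4x^2 + x + 3 (mod f(x))

Multiply in F_7[x]: a(x)·b(x) = (x^2 + 2x + 5)·(5x^3 + x) = 5x^5 + 3x^4 + 5x^3 + 2x^2 + 5x. This has degree ≥ 4, so divide by f(x) over F_7: 5x^5 + 3x^4 + 5x^3 + 2x^2 + 5x = (5x + 3)·(x^4 + 6x^2 + 3x + 6) + (3x^3 + 4x^2 + x + 3). Hence a·b ≡ 3x^3 + 4x^2 + x + 3 (mod f). (F_7[x]/(f) is a field with 7^4 = 2401 elements since f is irreducible of degree 4.)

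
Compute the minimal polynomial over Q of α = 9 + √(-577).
m_α(x) = x^2 - 18x + 658

From α - 9 = √(-577), squaring gives (α - 9)^2 = -577, i.e. α^2 - 18α + 81 = -577, so α^2 - 18α + 658 = 0. The discriminant of x^2 - 18x + 658 is (-18)^2 - 4·(658) = 324 - 2632 = -2308, and 4·(-577) is not a perfect square in Q since -577 is squarefree and ≠ 1. Hence x^2 - 18x + 658 is irreducible over Q and is the minimal polynomial of α.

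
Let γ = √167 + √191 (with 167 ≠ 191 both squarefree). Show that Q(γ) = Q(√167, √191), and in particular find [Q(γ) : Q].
[Q(γ) : Q] = 4 (equivalently, Q(γ) = Q(√167, √191))

Obviously Q(γ) ⊆ Q(√167, √191), and [Q(√167, √191):Q] = 4 (since 167, 191 are distinct squarefree integers > 1 with 31897 not a perfect square). To show equality we compute the minimal polynomial of γ. From γ = √167 + √191: γ^2 = 167 + 2√(31897) + 191 = 358 + 2√(31897), so γ^2 - 358 = 2√(31897); squaring, (γ^2 - 358)^2 = 4·31897, i.e. γ^4 - 716γ^2 + 128164 - 127588 = 0, i.e. γ^4 - 716γ^2 + 576 = 0. So γ is a root of x^4 - 716x^2 + 576. This polynomial is irreducible over Q: it has no rational root (each ±√167 ± √191 is irrational), and any factorization into two quadratics over Q would force √(31897) ∈ Q (pairing opposite roots) or √167, √191 ∈ Q (other pairings), all impossible. Hence [Q(γ):Q] = 4 = [Q(√167, √191):Q], so Q(γ) = Q(√167, √191).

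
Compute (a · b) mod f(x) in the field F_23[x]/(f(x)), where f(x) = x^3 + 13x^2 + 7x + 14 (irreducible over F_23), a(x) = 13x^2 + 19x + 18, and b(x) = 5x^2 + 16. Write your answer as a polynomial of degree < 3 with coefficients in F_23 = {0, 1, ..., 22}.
a · b ≡ 2x^2 + 21x + 1 (mod f(x))

Multiply in F_23[x]: a(x)·b(x) = (13x^2 + 19x + 18)·(5x^2 + 16) = 19x^4 + 3x^3 + 22x^2 + 5x + 12. This has degree ≥ 3, so divide by f(x) over F_23: 19x^4 + 3x^3 + 22x^2 + 5x + 12 = (19x + 9)·(x^3 + 13x^2 + 7x + 14) + (2x^2 + 21x + 1). Hence a·b ≡ 2x^2 + 21x + 1 (mod f). (F_23[x]/(f) is a field with 23^3 = 12167 elements since f is irreducible of degree 3.)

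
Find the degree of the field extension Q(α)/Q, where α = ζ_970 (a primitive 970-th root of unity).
[Q(α):Q] = 384

The minimal polynomial of ζ_970 over Q is the 970-th cyclotomic polynomial Φ_970(x), which is irreducible over Q and has degree φ(970) = 384. Hence [Q(α):Q] = φ(970) = 384.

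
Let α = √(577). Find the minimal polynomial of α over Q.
m_α(x) = x^2 - 577

α satisfies α^2 - 577 = 0, so x^2 - 577 annihilates α. Since d = 577 is squarefree and ≠ 1, it is not a perfect square in Q, so x^2 - 577 has no rational root and is therefore irreducible over Q (a degree-2 polynomial over a field is irreducible iff it has no root). Hence m_α(x) = x^2 - 577.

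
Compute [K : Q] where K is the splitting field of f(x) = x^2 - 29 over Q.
[K : Q] = 2

f(x) = x^2 - 29 factors as (x - √29)(x + √29). The splitting field is K = Q(√29). Since 29 is squarefree and > 1, it is not a perfect square, so x^2 - 29 is irreducible over Q and [Q(√29) : Q] = 2. Hence [K : Q] = 2.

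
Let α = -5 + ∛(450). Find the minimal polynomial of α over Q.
m_α(x) = x^3 + 15x^2 + 75x - 325

Set β = α + 5 = ∛(450), so β^3 = 450. Then (α + 5)^3 - 450 = 0, i.e. α is a root of g(x) = (x + 5)^3 - 450 = x^3 + 15x^2 + 75x - 325. Since g(x) = h(x + 5) where h(x) = x^3 - 450, and h is irreducible over Q (because 450 is not a perfect cube, so h has no rational root, and a monic cubic with no rational root is irreducible), g is also irreducible (irreducibility is preserved under the substitution x → x + 5). Hence m_α(x) = x^3 + 15x^2 + 75x - 325.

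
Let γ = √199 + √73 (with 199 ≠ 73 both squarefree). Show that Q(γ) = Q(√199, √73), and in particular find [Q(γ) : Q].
[Q(γ) : Q] = 4 (equivalently, Q(γ) = Q(√199, √73))

Obviously Q(γ) ⊆ Q(√199, √73), and [Q(√199, √73):Q] = 4 (since 199, 73 are distinct squarefree integers > 1 with 14527 not a perfect square). To show equality we compute the minimal polynomial of γ. From γ = √199 + √73: γ^2 = 199 + 2√(14527) + 73 = 272 + 2√(14527), so γ^2 - 272 = 2√(14527); squaring, (γ^2 - 272)^2 = 4·14527, i.e. γ^4 - 544γ^2 + 73984 - 58108 = 0, i.e. γ^4 - 544γ^2 + 15876 = 0. So γ is a root of x^4 - 544x^2 + 15876. This polynomial is irreducible over Q: it has no rational root (each ±√199 ± √73 is irrational), and any factorization into two quadratics over Q would force √(14527) ∈ Q (pairing opposite roots) or √199, √73 ∈ Q (other pairings), all impossible. Hence [Q(γ):Q] = 4 = [Q(√199, √73):Q], so Q(γ) = Q(√199, √73).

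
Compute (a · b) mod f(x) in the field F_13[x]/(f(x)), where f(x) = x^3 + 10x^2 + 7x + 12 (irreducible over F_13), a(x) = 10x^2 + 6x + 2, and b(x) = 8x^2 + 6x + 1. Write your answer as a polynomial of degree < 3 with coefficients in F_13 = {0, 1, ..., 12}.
a · b ≡ 2x + 12 (mod f(x))

Multiply in F_13[x]: a(x)·b(x) = (10x^2 + 6x + 2)·(8x^2 + 6x + 1) = 2x^4 + 4x^3 + 10x^2 + 5x + 2. This has degree ≥ 3, so divide by f(x) over F_13: 2x^4 + 4x^3 + 10x^2 + 5x + 2 = (2x + 10)·(x^3 + 10x^2 + 7x + 12) + (2x + 12). Hence a·b ≡ 2x + 12 (mod f). (F_13[x]/(f) is a field with 13^3 = 2197 elements since f is irreducible of degree 3.)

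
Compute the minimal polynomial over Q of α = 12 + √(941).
m_α(x) = x^2 - 24x - 797

From α - 12 = √(941), squaring gives (α - 12)^2 = 941, i.e. α^2 - 24α + 144 = 941, so α^2 - 24α - 797 = 0. The discriminant of x^2 - 24x - 797 is (-24)^2 - 4·(-797) = 576 + 3188 = 3764, and 4·(941) is not a perfect square in Q since 941 is squarefree and ≠ 1. Hence x^2 - 24x - 797 is irreducible over Q and is the minimal polynomial of α.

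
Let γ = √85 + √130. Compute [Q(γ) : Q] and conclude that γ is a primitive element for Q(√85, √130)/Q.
[Q(γ) : Q] = 4 (equivalently, Q(γ) = Q(√85, √130))

Obviously Q(γ) ⊆ Q(√85, √130), and [Q(√85, √130):Q] = 4 (since 85, 130 are distinct squarefree integers > 1 with 11050 not a perfect square). To show equality we compute the minimal polynomial of γ. From γ = √85 + √130: γ^2 = 85 + 2√(11050) + 130 = 215 + 2√(11050), so γ^2 - 215 = 2√(11050); squaring, (γ^2 - 215)^2 = 4·11050, i.e. γ^4 - 430γ^2 + 46225 - 44200 = 0, i.e. γ^4 - 430γ^2 + 2025 = 0. So γ is a root of x^4 - 430x^2 + 2025. This polynomial is irreducible over Q: it has no rational root (each ±√85 ± √130 is irrational), and any factorization into two quadratics over Q would force √(11050) ∈ Q (pairing opposite roots) or √85, √130 ∈ Q (other pairings), all impossible. Hence [Q(γ):Q] = 4 = [Q(√85, √130):Q], so Q(γ) = Q(√85, √130).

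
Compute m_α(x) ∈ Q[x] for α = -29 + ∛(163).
m_α(x) = x^3 + 87x^2 + 2523x + 24226

Set β = α + 29 = ∛(163), so β^3 = 163. Then (α + 29)^3 - 163 = 0, i.e. α is a root of g(x) = (x + 29)^3 - 163 = x^3 + 87x^2 + 2523x + 24226. Since g(x) = h(x + 29) where h(x) = x^3 - 163, and h is irreducible over Q (because 163 is not a perfect cube, so h has no rational root, and a monic cubic with no rational root is irreducible), g is also irreducible (irreducibility is preserved under the substitution x → x + 29). Hence m_α(x) = x^3 + 87x^2 + 2523x + 24226.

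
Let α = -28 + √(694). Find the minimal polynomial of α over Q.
m_α(x) = x^2 + 56x + 90

From α + 28 = √(694), squaring gives (α + 28)^2 = 694, i.e. α^2 + 56α + 784 = 694, so α^2 + 56α + 90 = 0. The discriminant of x^2 + 56x + 90 is (56)^2 - 4·(90) = 3136 - 360 = 2776, and 4·(694) is not a perfect square in Q since 694 is squarefree and ≠ 1. Hence x^2 + 56x + 90 is irreducible over Q and is the minimal polynomial of α.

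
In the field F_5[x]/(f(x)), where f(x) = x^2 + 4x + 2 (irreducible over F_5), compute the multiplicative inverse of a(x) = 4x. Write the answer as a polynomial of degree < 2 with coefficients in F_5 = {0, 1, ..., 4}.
a(x)^(-1) ≡ 3x + 2 (mod f(x))

Since f is irreducible over F_5, F_5[x]/(f) is a field and a(x) ≠ 0 has an inverse. Apply the extended Euclidean algorithm to f(x) and a(x) in F_5[x]: f(x) = (4x + 1)·a(x) + (2). The last nonzero remainder is the constant 2 = gcd(f, a) in F_5. Back-substituting through the division chain expresses 2 = s(x)·a(x) + t(x)·f(x) with s(x) ≡ x + 4 (mod f), so (x + 4)·a(x) ≡ 2 (mod f). Multiplying by 2^(-1) ≡ 3 in F_5 gives a(x)^(-1) ≡ 3·(x + 4) ≡ 3x + 2 (mod f). Check: (4x)·(3x + 2) = 2x^2 + 3x ≡ 1 (mod x^2 + 4x + 2).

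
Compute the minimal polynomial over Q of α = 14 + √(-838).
m_α(x) = x^2 - 28x + 1034

From α - 14 = √(-838), squaring gives (α - 14)^2 = -838, i.e. α^2 - 28α + 196 = -838, so α^2 - 28α + 1034 = 0. The discriminant of x^2 - 28x + 1034 is (-28)^2 - 4·(1034) = 784 - 4136 = -3352, and 4·(-838) is not a perfect square in Q since -838 is squarefree and ≠ 1. Hence x^2 - 28x + 1034 is irreducible over Q and is the minimal polynomial of α.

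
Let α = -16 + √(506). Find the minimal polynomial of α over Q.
m_α(x) = x^2 + 32x - 250

From α + 16 = √(506), squaring gives (α + 16)^2 = 506, i.e. α^2 + 32α + 256 = 506, so α^2 + 32α - 250 = 0. The discriminant of x^2 + 32x - 250 is (32)^2 - 4·(-250) = 1024 + 1000 = 2024, and 4·(506) is not a perfect square in Q since 506 is squarefree and ≠ 1. Hence x^2 + 32x - 250 is irreducible over Q and is the minimal polynomial of α.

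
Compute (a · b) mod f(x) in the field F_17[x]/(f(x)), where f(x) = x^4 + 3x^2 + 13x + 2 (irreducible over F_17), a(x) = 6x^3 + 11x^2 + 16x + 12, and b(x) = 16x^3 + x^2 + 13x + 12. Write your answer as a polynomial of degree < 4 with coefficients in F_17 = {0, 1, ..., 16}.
a · b ≡ 6x^3 + 3x^2 + 8x + 13 (mod f(x))

Multiply in F_17[x]: a(x)·b(x) = (6x^3 + 11x^2 + 16x + 12)·(16x^3 + x^2 + 13x + 12) = 11x^6 + 12x^5 + 5x^4 + 15x^3 + 12x^2 + 8x + 8. This has degree ≥ 4, so divide by f(x) over F_17: 11x^6 + 12x^5 + 5x^4 + 15x^3 + 12x^2 + 8x + 8 = (11x^2 + 12x + 6)·(x^4 + 3x^2 + 13x + 2) + (6x^3 + 3x^2 + 8x + 13). Hence a·b ≡ 6x^3 + 3x^2 + 8x + 13 (mod f). (F_17[x]/(f) is a field with 17^4 = 83521 elements since f is irreducible of degree 4.)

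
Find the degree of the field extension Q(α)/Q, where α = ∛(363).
[Q(α):Q] = 3

The minimal polynomial of α is x^3 - 363, irreducible over Q since 363 is not a perfect cube (so x^3 - 363 has no rational root). Hence [Q(α):Q] = deg(m_α) = 3.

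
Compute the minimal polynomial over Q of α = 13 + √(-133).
m_α(x) = x^2 - 26x + 302

From α - 13 = √(-133), squaring gives (α - 13)^2 = -133, i.e. α^2 - 26α + 169 = -133, so α^2 - 26α + 302 = 0. The discriminant of x^2 - 26x + 302 is (-26)^2 - 4·(302) = 676 - 1208 = -532, and 4·(-133) is not a perfect square in Q since -133 is squarefree and ≠ 1. Hence x^2 - 26x + 302 is irreducible over Q and is the minimal polynomial of α.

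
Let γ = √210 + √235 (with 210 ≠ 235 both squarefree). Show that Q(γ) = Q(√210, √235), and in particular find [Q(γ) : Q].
[Q(γ) : Q] = 4 (equivalently, Q(γ) = Q(√210, √235))

Obviously Q(γ) ⊆ Q(√210, √235), and [Q(√210, √235):Q] = 4 (since 210, 235 are distinct squarefree integers > 1 with 49350 not a perfect square). To show equality we compute the minimal polynomial of γ. From γ = √210 + √235: γ^2 = 210 + 2√(49350) + 235 = 445 + 2√(49350), so γ^2 - 445 = 2√(49350); squaring, (γ^2 - 445)^2 = 4·49350, i.e. γ^4 - 890γ^2 + 198025 - 197400 = 0, i.e. γ^4 - 890γ^2 + 625 = 0. So γ is a root of x^4 - 890x^2 + 625. This polynomial is irreducible over Q: it has no rational root (each ±√210 ± √235 is irrational), and any factorization into two quadratics over Q would force √(49350) ∈ Q (pairing opposite roots) or √210, √235 ∈ Q (other pairings), all impossible. Hence [Q(γ):Q] = 4 = [Q(√210, √235):Q], so Q(γ) = Q(√210, √235).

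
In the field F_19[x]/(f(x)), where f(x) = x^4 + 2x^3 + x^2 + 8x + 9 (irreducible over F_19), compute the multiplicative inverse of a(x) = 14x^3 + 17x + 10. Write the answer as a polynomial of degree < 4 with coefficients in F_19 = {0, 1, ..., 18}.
a(x)^(-1) ≡ 2x^3 + 12x^2 + 4x + 12 (mod f(x))

Since f is irreducible over F_19, F_19[x]/(f) is a field and a(x) ≠ 0 has an inverse. Apply the extended Euclidean algorithm to f(x) and a(x) in F_19[x]: f(x) = (15x + 11)·a(x) + (12x^2 + 13x + 13);  a(x) = (17x + 18)·(12x^2 + 13x + 13) + (18x + 4);  (12x^2 + 13x + 13) = (7x + 15)·(18x + 4) + (10). The last nonzero remainder is the constant 10 = gcd(f, a) in F_19. Back-substituting through the division chain expresses 10 = s(x)·a(x) + t(x)·f(x) with s(x) ≡ x^3 + 6x^2 + 2x + 6 (mod f), so (x^3 + 6x^2 + 2x + 6)·a(x) ≡ 10 (mod f). Multiplying by 10^(-1) ≡ 2 in F_19 gives a(x)^(-1) ≡ 2·(x^3 + 6x^2 + 2x + 6) ≡ 2x^3 + 12x^2 + 4x + 12 (mod f). Check: (14x^3 + 17x + 10)·(2x^3 + 12x^2 + 4x + 12) = 9x^6 + 16x^5 + 14x^4 + 12x^3 + 17x^2 + 16x + 6 ≡ 1 (mod x^4 + 2x^3 + x^2 + 8x + 9).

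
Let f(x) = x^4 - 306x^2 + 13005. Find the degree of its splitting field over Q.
[K : Q] = 4

Solving the quadratic in x^2: x^2 = (306 ± √(306^2 - 4·13005))/2 = (306 ± √41616)/2 = (306 ± 204)/2, giving x^2 = 255 or x^2 = 51. So f(x) = (x^2 - 255)(x^2 - 51) and the roots of f are ±√255, ±√51. Hence the splitting field is K = Q(√255, √51). Since 255 and 51 are distinct squarefree integers > 1, their product 13005 is not a perfect square, so √51 ∉ Q(√255). By the tower law [K:Q] = [Q(√255,√51):Q(√255)] · [Q(√255):Q] = 2 · 2 = 4.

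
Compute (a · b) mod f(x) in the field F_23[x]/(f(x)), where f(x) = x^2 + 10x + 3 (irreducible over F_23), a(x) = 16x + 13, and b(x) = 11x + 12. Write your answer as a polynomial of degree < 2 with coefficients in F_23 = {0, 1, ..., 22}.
a · b ≡ x + 19 (mod f(x))

Multiply in F_23[x]: a(x)·b(x) = (16x + 13)·(11x + 12) = 15x^2 + 13x + 18. This has degree ≥ 2, so divide by f(x) over F_23: 15x^2 + 13x + 18 = (15)·(x^2 + 10x + 3) + (x + 19). Hence a·b ≡ x + 19 (mod f). (F_23[x]/(f) is a field with 23^2 = 529 elements since f is irreducible of degree 2.)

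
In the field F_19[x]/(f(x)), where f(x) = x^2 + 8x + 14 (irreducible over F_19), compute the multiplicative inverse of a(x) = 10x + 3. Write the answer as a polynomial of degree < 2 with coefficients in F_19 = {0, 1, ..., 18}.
a(x)^(-1) ≡ 18x + 17 (mod f(x))

Since f is irreducible over F_19, F_19[x]/(f) is a field and a(x) ≠ 0 has an inverse. Apply the extended Euclidean algorithm to f(x) and a(x) in F_19[x]: f(x) = (2x + 4)·a(x) + (2). The last nonzero remainder is the constant 2 = gcd(f, a) in F_19. Back-substituting through the division chain expresses 2 = s(x)·a(x) + t(x)·f(x) with s(x) ≡ 17x + 15 (mod f), so (17x + 15)·a(x) ≡ 2 (mod f). Multiplying by 2^(-1) ≡ 10 in F_19 gives a(x)^(-1) ≡ 10·(17x + 15) ≡ 18x + 17 (mod f). Check: (10x + 3)·(18x + 17) = 9x^2 + 15x + 13 ≡ 1 (mod x^2 + 8x + 14).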